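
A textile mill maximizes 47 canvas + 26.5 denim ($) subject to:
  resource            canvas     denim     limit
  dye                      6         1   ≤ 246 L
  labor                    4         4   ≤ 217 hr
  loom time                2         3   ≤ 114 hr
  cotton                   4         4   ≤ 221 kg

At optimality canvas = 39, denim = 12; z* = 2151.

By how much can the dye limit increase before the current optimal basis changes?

52

Binding constraints: dye, loom time. The basis is B = [[6,1],[2,3]] with det 16.
Per unit increase in dye, x* moves by d = (0.1875, -0.125).
The basis stays optimal until labor becomes binding; allowable increase = 52 L.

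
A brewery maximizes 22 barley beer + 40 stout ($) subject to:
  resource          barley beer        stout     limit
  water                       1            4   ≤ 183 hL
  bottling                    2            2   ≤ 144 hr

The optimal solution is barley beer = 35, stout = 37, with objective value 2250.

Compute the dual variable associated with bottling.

Check each constraint at x*: water 183/183 (tight); bottling 144/144 (tight).
The binding rows give the dual system: 1·y_water + 2·y_bottling = 22 and 4·y_water + 2·y_bottling = 40.
This yields shadow prices y_water = 6, y_bottling = 8.
Shadow price of bottling = 8.

8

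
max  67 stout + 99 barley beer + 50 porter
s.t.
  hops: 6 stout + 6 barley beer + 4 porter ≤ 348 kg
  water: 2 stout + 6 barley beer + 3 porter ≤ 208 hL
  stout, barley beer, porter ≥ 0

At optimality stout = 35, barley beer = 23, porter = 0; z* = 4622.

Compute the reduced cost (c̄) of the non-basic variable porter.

Both hops and water are binding at x*.
The binding rows give the dual system: 6·y_hops + 2·y_water = 67 and 6·y_hops + 6·y_water = 99.
→ y_hops = 8.5 and y_water = 8.
Reduced cost of porter: c₃ − yᵀa₃ = 50 − (8.5·4 + 8·3) = 50 − 58 = -8.

-8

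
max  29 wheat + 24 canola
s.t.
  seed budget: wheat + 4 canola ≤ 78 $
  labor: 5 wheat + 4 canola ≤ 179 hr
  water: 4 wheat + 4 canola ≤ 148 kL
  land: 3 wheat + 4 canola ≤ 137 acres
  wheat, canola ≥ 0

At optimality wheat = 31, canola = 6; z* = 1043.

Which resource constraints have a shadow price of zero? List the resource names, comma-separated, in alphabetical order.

seed budget: 55/78 (slack 23)
labor: 179/179 (binding)
water: 148/148 (binding)
land: 117/137 (slack 20)
By complementary slackness, a constraint with positive slack has shadow price 0 → land, seed budget.

land, seed budget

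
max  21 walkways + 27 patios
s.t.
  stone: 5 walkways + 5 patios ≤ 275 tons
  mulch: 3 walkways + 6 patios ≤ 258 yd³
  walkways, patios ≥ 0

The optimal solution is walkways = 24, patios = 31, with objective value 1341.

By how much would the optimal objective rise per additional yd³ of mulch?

2

Both stone and mulch are binding at x*.
The binding rows give the dual system: 5·y_stone + 3·y_mulch = 21 and 5·y_stone + 6·y_mulch = 27.
→ y_stone = 3 and y_mulch = 2.
Shadow price of mulch = 2.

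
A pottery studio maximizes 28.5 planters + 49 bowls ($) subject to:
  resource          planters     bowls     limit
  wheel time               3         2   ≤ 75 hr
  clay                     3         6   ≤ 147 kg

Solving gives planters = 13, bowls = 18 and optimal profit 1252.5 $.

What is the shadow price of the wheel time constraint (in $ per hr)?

Check each constraint at x*: wheel time 75/75 (tight); clay 147/147 (tight).
Dual feasibility on the basic columns requires 3·y_wheel time + 3·y_clay = 28.5, 2·y_wheel time + 6·y_clay = 49.
This yields shadow prices y_wheel time = 2, y_clay = 7.5.
Shadow price of wheel time = 2.

2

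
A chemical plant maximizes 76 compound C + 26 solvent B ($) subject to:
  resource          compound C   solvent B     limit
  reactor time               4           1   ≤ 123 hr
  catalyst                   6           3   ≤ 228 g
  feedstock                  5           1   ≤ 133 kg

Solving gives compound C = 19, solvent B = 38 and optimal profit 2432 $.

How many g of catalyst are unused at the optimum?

catalyst used = 6·19 + 3·38 = 228; slack = 228 − 228 = 0.

0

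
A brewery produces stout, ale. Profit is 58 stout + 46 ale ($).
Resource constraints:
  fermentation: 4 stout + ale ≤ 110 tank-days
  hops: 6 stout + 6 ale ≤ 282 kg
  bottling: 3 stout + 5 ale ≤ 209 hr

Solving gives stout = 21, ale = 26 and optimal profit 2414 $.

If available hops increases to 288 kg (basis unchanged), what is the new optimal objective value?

At the optimum: fermentation uses 110 of 110 (binding); hops uses 282 of 282 (binding); bottling uses 193 of 209 (slack = 16).
By complementary slackness, y = 0 for the non-binding constraint.
The binding rows give the dual system: 4·y_fermentation + 6·y_hops = 58 and 1·y_fermentation + 6·y_hops = 46.
This yields shadow prices y_fermentation = 4, y_hops = 7.
Δz = y_hops·Δb = 7 × (6) = 42, so new z* = 2414 + 42 = 2456.

2456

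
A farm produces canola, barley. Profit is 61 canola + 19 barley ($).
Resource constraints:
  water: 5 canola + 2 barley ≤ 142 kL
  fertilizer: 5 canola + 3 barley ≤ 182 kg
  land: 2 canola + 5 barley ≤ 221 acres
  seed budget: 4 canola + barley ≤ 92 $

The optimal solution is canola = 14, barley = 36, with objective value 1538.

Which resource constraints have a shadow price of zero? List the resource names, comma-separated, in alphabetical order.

water: 142/142 (binding)
fertilizer: 178/182 (slack 4)
land: 208/221 (slack 13)
seed budget: 92/92 (binding)
By complementary slackness, a constraint with positive slack has shadow price 0 → fertilizer, land.

fertilizer, land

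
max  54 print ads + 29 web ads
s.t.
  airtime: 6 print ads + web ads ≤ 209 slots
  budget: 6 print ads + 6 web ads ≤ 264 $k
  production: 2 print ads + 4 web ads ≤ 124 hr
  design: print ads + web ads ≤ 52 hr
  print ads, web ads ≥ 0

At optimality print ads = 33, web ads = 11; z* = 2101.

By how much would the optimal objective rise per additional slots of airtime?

5

Check each constraint at x*: airtime 209/209 (tight); budget 264/264 (tight); production 110/124 (slack 14); design 44/52 (slack 8).
Since production, design are not tight, their duals are 0.
Dual feasibility on the basic columns requires 6·y_airtime + 6·y_budget = 54, 1·y_airtime + 6·y_budget = 29.
This yields shadow prices y_airtime = 5, y_budget = 4.
Shadow price of airtime = 5.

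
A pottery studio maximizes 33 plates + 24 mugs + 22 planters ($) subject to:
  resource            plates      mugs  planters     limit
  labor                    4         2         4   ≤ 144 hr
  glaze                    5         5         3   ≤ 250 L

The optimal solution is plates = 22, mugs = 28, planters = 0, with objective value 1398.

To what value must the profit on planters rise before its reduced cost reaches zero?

27

At the optimum: labor uses 144 of 144 (binding); glaze uses 250 of 250 (binding).
Dual feasibility on the basic columns requires 4·y_labor + 5·y_glaze = 33, 2·y_labor + 5·y_glaze = 24.
This yields shadow prices y_labor = 4.5, y_glaze = 3.
planters enters the basis when its profit ≥ yᵀa₃ = 4.5·4 + 3·3 = 27.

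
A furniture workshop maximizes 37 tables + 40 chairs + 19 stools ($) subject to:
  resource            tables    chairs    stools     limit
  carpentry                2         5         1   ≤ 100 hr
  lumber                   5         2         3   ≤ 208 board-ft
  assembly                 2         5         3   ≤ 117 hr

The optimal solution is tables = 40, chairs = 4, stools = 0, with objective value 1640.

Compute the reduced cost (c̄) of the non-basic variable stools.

-2

Binding: carpentry and lumber. Non-binding: assembly (17 unused).
Slack constraints have shadow price 0 (complementary slackness).
From A_Bᵀ y = c: 2·y_carpentry + 5·y_lumber = 37; 5·y_carpentry + 2·y_lumber = 40.
This yields shadow prices y_carpentry = 6, y_lumber = 5.
Reduced cost of stools: c₃ − yᵀa₃ = 19 − (6·1 + 5·3) = 19 − 21 = -2.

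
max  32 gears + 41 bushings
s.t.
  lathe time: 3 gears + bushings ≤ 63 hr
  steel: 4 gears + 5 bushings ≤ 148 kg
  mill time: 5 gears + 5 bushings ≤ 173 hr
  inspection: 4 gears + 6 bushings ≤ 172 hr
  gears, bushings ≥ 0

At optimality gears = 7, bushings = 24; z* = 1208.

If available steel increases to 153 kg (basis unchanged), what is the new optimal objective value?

1243

Binding: steel and inspection. Non-binding: lathe time (18 unused), mill time (18 unused).
By complementary slackness, y = 0 for the non-binding constraints.
Dual feasibility on the basic columns requires 4·y_steel + 4·y_inspection = 32, 5·y_steel + 6·y_inspection = 41.
Solving: y_steel = 7, y_inspection = 1.
Δz = y_steel·Δb = 7 × (5) = 35, so new z* = 1208 + 35 = 1243.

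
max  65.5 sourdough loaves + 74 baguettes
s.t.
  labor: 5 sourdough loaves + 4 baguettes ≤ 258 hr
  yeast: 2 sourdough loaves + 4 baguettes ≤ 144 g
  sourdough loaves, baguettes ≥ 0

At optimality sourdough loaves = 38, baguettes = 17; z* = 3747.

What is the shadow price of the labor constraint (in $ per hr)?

9.5

At the optimum: labor uses 258 of 258 (binding); yeast uses 144 of 144 (binding).
The binding rows give the dual system: 5·y_labor + 2·y_yeast = 65.5 and 4·y_labor + 4·y_yeast = 74.
This yields shadow prices y_labor = 9.5, y_yeast = 9.
Shadow price of labor = 9.5.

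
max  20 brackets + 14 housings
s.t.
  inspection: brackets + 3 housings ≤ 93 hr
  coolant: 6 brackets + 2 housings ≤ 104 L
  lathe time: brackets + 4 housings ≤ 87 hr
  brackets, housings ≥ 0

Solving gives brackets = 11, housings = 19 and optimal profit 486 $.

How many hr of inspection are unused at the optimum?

inspection used = 1·11 + 3·19 = 68; slack = 93 − 68 = 25.

25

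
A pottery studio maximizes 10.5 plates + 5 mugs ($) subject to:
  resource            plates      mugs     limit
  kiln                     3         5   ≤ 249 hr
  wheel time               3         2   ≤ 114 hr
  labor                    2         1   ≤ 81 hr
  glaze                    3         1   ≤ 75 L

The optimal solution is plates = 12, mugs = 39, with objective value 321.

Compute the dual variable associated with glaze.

Check each constraint at x*: kiln 231/249 (slack 18); wheel time 114/114 (tight); labor 63/81 (slack 18); glaze 75/75 (tight).
By complementary slackness, y = 0 for the non-binding constraints.
The binding rows give the dual system: 3·y_wheel time + 3·y_glaze = 10.5 and 2·y_wheel time + 1·y_glaze = 5.
Solving: y_wheel time = 1.5, y_glaze = 2.
Shadow price of glaze = 2.

2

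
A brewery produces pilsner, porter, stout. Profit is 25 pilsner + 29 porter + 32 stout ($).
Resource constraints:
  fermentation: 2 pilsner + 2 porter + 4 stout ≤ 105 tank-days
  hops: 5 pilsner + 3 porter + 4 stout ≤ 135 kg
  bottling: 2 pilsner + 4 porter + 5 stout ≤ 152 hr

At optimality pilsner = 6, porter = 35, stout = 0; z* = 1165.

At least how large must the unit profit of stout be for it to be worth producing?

Check each constraint at x*: fermentation 82/105 (slack 23); hops 135/135 (tight); bottling 152/152 (tight).
Slack constraints have shadow price 0 (complementary slackness).
The binding rows give the dual system: 5·y_hops + 2·y_bottling = 25 and 3·y_hops + 4·y_bottling = 29.
Solving: y_hops = 3, y_bottling = 5.
stout enters the basis when its profit ≥ yᵀa₃ = 3·4 + 5·5 = 37.

37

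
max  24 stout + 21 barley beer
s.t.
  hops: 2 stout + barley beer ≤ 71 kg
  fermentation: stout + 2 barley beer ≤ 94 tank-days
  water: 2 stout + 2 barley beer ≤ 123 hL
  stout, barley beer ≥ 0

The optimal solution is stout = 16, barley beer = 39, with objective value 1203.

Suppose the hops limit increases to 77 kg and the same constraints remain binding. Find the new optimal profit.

1257

Binding: hops and fermentation. Non-binding: water (13 unused).
By complementary slackness, y = 0 for the non-binding constraint.
The binding rows give the dual system: 2·y_hops + 1·y_fermentation = 24 and 1·y_hops + 2·y_fermentation = 21.
Solving: y_hops = 9, y_fermentation = 6.
Δz = y_hops·Δb = 9 × (6) = 54, so new z* = 1203 + 54 = 1257.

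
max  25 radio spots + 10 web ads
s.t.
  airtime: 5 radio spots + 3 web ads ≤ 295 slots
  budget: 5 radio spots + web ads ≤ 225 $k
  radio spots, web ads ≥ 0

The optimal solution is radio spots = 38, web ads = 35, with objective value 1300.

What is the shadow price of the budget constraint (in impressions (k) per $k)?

2.5

At the optimum: airtime uses 295 of 295 (binding); budget uses 225 of 225 (binding).
The binding rows give the dual system: 5·y_airtime + 5·y_budget = 25 and 3·y_airtime + 1·y_budget = 10.
This yields shadow prices y_airtime = 2.5, y_budget = 2.5.
Shadow price of budget = 2.5.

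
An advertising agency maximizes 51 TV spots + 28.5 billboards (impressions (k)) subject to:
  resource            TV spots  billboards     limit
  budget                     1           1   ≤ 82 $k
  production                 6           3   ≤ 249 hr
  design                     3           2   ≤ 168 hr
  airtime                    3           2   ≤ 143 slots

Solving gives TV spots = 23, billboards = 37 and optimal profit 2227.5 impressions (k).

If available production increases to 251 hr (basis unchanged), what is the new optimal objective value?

At the optimum: budget uses 60 of 82 (slack = 22); production uses 249 of 249 (binding); design uses 143 of 168 (slack = 25); airtime uses 143 of 143 (binding).
Slack constraints have shadow price 0 (complementary slackness).
The binding rows give the dual system: 6·y_production + 3·y_airtime = 51 and 3·y_production + 2·y_airtime = 28.5.
Solving: y_production = 5.5, y_airtime = 6.
Δz = y_production·Δb = 5.5 × (2) = 11, so new z* = 2227.5 + 11 = 2238.5.

2238.5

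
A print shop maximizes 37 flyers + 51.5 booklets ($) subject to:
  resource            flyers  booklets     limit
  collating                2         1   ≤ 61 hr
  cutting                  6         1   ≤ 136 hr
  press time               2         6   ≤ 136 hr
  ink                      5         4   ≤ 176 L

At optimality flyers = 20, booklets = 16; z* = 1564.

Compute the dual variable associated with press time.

8

Binding: cutting and press time. Non-binding: collating (5 unused), ink (12 unused).
Since collating, ink are not tight, their duals are 0.
From A_Bᵀ y = c: 6·y_cutting + 2·y_press time = 37; 1·y_cutting + 6·y_press time = 51.5.
This yields shadow prices y_cutting = 3.5, y_press time = 8.
Shadow price of press time = 8.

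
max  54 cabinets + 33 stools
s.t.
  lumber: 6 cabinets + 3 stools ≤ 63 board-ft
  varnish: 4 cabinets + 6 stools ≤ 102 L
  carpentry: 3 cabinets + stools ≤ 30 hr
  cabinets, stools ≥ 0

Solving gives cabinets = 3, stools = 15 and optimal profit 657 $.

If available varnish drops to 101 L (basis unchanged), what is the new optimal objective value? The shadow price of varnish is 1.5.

Δb = -1, so new z* = 657 + (1.5)·(-1) = 657 − 1.5 = 655.5.

655.5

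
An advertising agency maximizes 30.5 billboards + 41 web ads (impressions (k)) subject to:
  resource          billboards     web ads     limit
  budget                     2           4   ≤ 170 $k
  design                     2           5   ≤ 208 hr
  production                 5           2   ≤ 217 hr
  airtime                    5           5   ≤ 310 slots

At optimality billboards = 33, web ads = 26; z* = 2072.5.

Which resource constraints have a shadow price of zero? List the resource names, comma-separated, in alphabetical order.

budget: 170/170 (binding)
design: 196/208 (slack 12)
production: 217/217 (binding)
airtime: 295/310 (slack 15)
By complementary slackness, a constraint with positive slack has shadow price 0 → airtime, design.

airtime, design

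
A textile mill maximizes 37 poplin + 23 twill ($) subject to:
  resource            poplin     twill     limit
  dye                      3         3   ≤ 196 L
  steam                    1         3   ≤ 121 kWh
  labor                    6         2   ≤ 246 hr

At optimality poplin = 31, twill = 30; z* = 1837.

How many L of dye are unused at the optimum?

dye used = 3·31 + 3·30 = 183; slack = 196 − 183 = 13.

13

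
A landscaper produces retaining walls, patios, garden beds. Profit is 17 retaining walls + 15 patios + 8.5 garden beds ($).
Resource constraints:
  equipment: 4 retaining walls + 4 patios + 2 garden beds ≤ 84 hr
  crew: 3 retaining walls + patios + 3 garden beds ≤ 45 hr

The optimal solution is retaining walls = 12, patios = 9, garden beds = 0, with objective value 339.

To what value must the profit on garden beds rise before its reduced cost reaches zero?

Both equipment and crew are binding at x*.
Dual feasibility on the basic columns requires 4·y_equipment + 3·y_crew = 17, 4·y_equipment + 1·y_crew = 15.
This yields shadow prices y_equipment = 3.5, y_crew = 1.
garden beds enters the basis when its profit ≥ yᵀa₃ = 3.5·2 + 1·3 = 10.

10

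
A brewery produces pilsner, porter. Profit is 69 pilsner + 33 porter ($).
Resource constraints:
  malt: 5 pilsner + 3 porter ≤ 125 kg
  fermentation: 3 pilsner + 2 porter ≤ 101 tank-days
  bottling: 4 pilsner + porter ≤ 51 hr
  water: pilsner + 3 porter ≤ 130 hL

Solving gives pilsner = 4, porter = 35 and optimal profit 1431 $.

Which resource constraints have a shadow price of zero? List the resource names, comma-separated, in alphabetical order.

malt: 125/125 (binding)
fermentation: 82/101 (slack 19)
bottling: 51/51 (binding)
water: 109/130 (slack 21)
By complementary slackness, a constraint with positive slack has shadow price 0 → fermentation, water.

fermentation, water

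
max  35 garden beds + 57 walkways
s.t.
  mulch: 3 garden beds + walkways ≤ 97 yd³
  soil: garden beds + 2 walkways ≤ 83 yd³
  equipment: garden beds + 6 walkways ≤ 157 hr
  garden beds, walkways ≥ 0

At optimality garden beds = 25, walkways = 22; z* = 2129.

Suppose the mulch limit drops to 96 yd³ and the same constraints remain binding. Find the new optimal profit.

2120

Check each constraint at x*: mulch 97/97 (tight); soil 69/83 (slack 14); equipment 157/157 (tight).
Slack constraints have shadow price 0 (complementary slackness).
Dual feasibility on the basic columns requires 3·y_mulch + 1·y_equipment = 35, 1·y_mulch + 6·y_equipment = 57.
Solving: y_mulch = 9, y_equipment = 8.
Δz = y_mulch·Δb = 9 × (-1) = -9, so new z* = 2129 − 9 = 2120.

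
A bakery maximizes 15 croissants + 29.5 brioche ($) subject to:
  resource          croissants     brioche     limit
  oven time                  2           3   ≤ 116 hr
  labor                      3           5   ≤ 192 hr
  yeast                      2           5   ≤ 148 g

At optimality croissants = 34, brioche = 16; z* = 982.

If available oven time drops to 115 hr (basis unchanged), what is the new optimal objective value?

978

At the optimum: oven time uses 116 of 116 (binding); labor uses 182 of 192 (slack = 10); yeast uses 148 of 148 (binding).
Slack constraints have shadow price 0 (complementary slackness).
Dual feasibility on the basic columns requires 2·y_oven time + 2·y_yeast = 15, 3·y_oven time + 5·y_yeast = 29.5.
This yields shadow prices y_oven time = 4, y_yeast = 3.5.
Δz = y_oven time·Δb = 4 × (-1) = -4, so new z* = 982 − 4 = 978.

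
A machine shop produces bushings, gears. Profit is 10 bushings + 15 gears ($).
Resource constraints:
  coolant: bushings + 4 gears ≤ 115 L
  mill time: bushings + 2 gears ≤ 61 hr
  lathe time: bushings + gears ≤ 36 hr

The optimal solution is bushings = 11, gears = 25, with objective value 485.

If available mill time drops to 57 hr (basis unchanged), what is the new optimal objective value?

465

Binding: mill time and lathe time. Non-binding: coolant (4 unused).
Since coolant is not tight, its dual is 0.
The binding rows give the dual system: 1·y_mill time + 1·y_lathe time = 10 and 2·y_mill time + 1·y_lathe time = 15.
This yields shadow prices y_mill time = 5, y_lathe time = 5.
Δz = y_mill time·Δb = 5 × (-4) = -20, so new z* = 485 − 20 = 465.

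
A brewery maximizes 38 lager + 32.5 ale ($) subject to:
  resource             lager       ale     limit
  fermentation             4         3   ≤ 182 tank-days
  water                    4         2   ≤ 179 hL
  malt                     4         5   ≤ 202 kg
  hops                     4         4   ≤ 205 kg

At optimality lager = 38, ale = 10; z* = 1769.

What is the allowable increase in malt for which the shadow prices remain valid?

Binding constraints: fermentation, malt. The basis is B = [[4,3],[4,5]] with det 8.
Per unit increase in malt, x* moves by d = (-0.375, 0.5).
The basis stays optimal until hops becomes binding; allowable increase = 26 kg.

26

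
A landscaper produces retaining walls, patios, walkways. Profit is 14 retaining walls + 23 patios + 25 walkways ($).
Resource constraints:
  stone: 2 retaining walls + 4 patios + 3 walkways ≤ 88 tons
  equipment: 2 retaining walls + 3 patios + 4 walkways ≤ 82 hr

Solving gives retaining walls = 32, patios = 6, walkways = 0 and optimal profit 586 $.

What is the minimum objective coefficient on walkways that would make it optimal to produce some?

26

At the optimum: stone uses 88 of 88 (binding); equipment uses 82 of 82 (binding).
Dual feasibility on the basic columns requires 2·y_stone + 2·y_equipment = 14, 4·y_stone + 3·y_equipment = 23.
This yields shadow prices y_stone = 2, y_equipment = 5.
walkways enters the basis when its profit ≥ yᵀa₃ = 2·3 + 5·4 = 26.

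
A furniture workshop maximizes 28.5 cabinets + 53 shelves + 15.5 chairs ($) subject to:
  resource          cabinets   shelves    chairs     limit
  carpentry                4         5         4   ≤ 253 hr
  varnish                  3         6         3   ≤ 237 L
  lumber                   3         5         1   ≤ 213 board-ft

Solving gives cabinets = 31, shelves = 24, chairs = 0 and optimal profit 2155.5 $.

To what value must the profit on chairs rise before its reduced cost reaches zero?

Binding: varnish and lumber. Non-binding: carpentry (9 unused).
Slack constraints have shadow price 0 (complementary slackness).
From A_Bᵀ y = c: 3·y_varnish + 3·y_lumber = 28.5; 6·y_varnish + 5·y_lumber = 53.
Solving: y_varnish = 5.5, y_lumber = 4.
chairs enters the basis when its profit ≥ yᵀa₃ = 5.5·3 + 4·1 = 20.5.

20.5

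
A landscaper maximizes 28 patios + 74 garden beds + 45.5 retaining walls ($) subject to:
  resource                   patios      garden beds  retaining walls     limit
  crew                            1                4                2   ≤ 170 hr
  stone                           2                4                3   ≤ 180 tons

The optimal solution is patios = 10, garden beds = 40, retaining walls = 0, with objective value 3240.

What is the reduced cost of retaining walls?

-1

At the optimum: crew uses 170 of 170 (binding); stone uses 180 of 180 (binding).
Dual feasibility on the basic columns requires 1·y_crew + 2·y_stone = 28, 4·y_crew + 4·y_stone = 74.
Solving: y_crew = 9, y_stone = 9.5.
Reduced cost of retaining walls: c₃ − yᵀa₃ = 45.5 − (9·2 + 9.5·3) = 45.5 − 46.5 = -1.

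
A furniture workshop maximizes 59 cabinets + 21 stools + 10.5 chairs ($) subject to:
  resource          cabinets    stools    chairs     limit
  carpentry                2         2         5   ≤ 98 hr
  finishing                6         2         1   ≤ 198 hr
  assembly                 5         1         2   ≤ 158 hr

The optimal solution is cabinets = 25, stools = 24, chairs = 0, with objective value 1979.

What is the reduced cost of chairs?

Binding: carpentry and finishing. Non-binding: assembly (9 unused).
By complementary slackness, y = 0 for the non-binding constraint.
The binding rows give the dual system: 2·y_carpentry + 6·y_finishing = 59 and 2·y_carpentry + 2·y_finishing = 21.
→ y_carpentry = 1 and y_finishing = 9.5.
Reduced cost of chairs: c₃ − yᵀa₃ = 10.5 − (1·5 + 9.5·1) = 10.5 − 14.5 = -4.

-4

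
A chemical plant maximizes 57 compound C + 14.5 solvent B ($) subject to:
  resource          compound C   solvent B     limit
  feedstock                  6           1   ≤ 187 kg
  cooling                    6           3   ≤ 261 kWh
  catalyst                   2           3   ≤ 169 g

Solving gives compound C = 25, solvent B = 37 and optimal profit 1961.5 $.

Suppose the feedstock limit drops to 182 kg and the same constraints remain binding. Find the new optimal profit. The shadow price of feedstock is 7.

1926.5

Δb = -5, so new z* = 1961.5 + (7)·(-5) = 1961.5 − 35 = 1926.5.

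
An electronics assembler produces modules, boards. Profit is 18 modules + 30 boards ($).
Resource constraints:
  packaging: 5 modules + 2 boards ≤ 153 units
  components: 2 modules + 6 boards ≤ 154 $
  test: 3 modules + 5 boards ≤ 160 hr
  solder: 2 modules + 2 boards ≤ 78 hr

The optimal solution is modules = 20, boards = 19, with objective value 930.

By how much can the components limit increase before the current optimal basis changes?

10

Binding constraints: components, solder. The basis is B = [[2,6],[2,2]] with det -8.
Per unit increase in components, x* moves by d = (-0.25, 0.25).
The basis stays optimal until test becomes binding; allowable increase = 10 $.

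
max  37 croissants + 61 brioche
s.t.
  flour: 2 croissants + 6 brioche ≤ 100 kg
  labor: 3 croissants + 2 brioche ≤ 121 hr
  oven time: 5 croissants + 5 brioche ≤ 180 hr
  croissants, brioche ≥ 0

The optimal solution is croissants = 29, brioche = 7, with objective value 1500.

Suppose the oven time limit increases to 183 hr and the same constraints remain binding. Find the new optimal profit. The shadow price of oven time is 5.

Δb = 3, so new z* = 1500 + (5)·(3) = 1500 + 15 = 1515.

1515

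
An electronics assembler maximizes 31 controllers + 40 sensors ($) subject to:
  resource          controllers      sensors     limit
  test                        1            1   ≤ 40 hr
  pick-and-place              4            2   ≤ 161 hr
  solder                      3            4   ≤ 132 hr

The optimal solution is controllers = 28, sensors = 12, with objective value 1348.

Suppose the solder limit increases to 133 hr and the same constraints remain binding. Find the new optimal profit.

Binding: test and solder. Non-binding: pick-and-place (25 unused).
Since pick-and-place is not tight, its dual is 0.
The binding rows give the dual system: 1·y_test + 3·y_solder = 31 and 1·y_test + 4·y_solder = 40.
Solving: y_test = 4, y_solder = 9.
Δz = y_solder·Δb = 9 × (1) = 9, so new z* = 1348 + 9 = 1357.

1357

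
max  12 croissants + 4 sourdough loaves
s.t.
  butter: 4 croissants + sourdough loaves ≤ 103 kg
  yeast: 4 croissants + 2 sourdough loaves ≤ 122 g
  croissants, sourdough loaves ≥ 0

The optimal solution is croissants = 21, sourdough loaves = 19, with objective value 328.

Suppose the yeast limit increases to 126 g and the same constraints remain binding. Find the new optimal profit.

332

Both butter and yeast are binding at x*.
Dual feasibility on the basic columns requires 4·y_butter + 4·y_yeast = 12, 1·y_butter + 2·y_yeast = 4.
This yields shadow prices y_butter = 2, y_yeast = 1.
Δz = y_yeast·Δb = 1 × (4) = 4, so new z* = 328 + 4 = 332.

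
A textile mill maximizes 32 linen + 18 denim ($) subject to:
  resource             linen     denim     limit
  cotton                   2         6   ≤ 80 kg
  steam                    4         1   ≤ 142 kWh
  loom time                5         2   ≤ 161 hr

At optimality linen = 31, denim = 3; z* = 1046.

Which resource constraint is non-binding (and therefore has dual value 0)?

cotton: 80/80 (binding)
steam: 127/142 (slack 15)
loom time: 161/161 (binding)
By complementary slackness, a constraint with positive slack has shadow price 0 → steam.

steam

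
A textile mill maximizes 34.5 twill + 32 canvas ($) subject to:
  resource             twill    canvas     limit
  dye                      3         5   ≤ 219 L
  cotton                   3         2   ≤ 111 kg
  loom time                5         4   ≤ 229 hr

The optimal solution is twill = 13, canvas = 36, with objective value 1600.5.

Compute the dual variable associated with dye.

3

Binding: dye and cotton. Non-binding: loom time (20 unused).
By complementary slackness, y = 0 for the non-binding constraint.
The binding rows give the dual system: 3·y_dye + 3·y_cotton = 34.5 and 5·y_dye + 2·y_cotton = 32.
→ y_dye = 3 and y_cotton = 8.5.
Shadow price of dye = 3.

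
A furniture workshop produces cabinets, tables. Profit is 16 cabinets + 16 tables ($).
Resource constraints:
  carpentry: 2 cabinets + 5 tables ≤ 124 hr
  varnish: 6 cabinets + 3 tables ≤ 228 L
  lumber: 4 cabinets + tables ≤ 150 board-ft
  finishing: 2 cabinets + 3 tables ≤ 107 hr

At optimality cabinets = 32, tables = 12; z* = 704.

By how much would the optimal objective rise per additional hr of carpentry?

2

Binding: carpentry and varnish. Non-binding: lumber (10 unused), finishing (7 unused).
By complementary slackness, y = 0 for the non-binding constraints.
The binding rows give the dual system: 2·y_carpentry + 6·y_varnish = 16 and 5·y_carpentry + 3·y_varnish = 16.
This yields shadow prices y_carpentry = 2, y_varnish = 2.
Shadow price of carpentry = 2.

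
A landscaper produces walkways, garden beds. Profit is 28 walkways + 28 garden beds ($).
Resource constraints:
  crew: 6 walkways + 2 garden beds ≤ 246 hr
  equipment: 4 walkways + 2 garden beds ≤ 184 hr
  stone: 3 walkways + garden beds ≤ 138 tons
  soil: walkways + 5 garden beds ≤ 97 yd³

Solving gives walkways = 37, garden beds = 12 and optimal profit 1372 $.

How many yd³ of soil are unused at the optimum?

soil used = 1·37 + 5·12 = 97; slack = 97 − 97 = 0.

0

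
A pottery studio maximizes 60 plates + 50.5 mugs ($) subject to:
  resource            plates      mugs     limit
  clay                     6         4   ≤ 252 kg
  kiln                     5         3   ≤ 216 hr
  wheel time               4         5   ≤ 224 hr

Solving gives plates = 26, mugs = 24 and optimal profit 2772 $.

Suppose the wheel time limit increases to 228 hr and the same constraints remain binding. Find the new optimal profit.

2790

At the optimum: clay uses 252 of 252 (binding); kiln uses 202 of 216 (slack = 14); wheel time uses 224 of 224 (binding).
Since kiln is not tight, its dual is 0.
Dual feasibility on the basic columns requires 6·y_clay + 4·y_wheel time = 60, 4·y_clay + 5·y_wheel time = 50.5.
This yields shadow prices y_clay = 7, y_wheel time = 4.5.
Δz = y_wheel time·Δb = 4.5 × (4) = 18, so new z* = 2772 + 18 = 2790.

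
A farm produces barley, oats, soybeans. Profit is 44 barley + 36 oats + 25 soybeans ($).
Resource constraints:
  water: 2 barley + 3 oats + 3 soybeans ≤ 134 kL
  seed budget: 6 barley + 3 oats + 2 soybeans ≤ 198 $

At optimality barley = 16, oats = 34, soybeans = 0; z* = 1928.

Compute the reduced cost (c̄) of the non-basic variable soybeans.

Check each constraint at x*: water 134/134 (tight); seed budget 198/198 (tight).
The binding rows give the dual system: 2·y_water + 6·y_seed budget = 44 and 3·y_water + 3·y_seed budget = 36.
→ y_water = 7 and y_seed budget = 5.
Reduced cost of soybeans: c₃ − yᵀa₃ = 25 − (7·3 + 5·2) = 25 − 31 = -6.

-6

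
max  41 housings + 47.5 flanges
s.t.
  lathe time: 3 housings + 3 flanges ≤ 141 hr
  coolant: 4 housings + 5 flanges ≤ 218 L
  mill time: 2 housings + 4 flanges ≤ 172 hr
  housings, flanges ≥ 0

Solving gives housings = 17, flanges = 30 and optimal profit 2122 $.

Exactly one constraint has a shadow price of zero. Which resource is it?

lathe time: 141/141 (binding)
coolant: 218/218 (binding)
mill time: 154/172 (slack 18)
By complementary slackness, a constraint with positive slack has shadow price 0 → mill time.

mill time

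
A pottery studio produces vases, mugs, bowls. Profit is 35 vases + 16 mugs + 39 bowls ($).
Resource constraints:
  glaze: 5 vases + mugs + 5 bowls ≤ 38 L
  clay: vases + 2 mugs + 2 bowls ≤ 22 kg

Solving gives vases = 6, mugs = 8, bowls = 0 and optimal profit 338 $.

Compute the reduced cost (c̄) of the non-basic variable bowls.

-1

Both glaze and clay are binding at x*.
The binding rows give the dual system: 5·y_glaze + 1·y_clay = 35 and 1·y_glaze + 2·y_clay = 16.
This yields shadow prices y_glaze = 6, y_clay = 5.
Reduced cost of bowls: c₃ − yᵀa₃ = 39 − (6·5 + 5·2) = 39 − 40 = -1.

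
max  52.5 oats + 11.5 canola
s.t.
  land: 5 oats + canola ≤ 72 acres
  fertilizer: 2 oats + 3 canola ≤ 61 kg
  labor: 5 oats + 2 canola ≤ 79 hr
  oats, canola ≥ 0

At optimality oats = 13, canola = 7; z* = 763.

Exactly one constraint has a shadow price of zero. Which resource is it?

land: 72/72 (binding)
fertilizer: 47/61 (slack 14)
labor: 79/79 (binding)
By complementary slackness, a constraint with positive slack has shadow price 0 → fertilizer.

fertilizer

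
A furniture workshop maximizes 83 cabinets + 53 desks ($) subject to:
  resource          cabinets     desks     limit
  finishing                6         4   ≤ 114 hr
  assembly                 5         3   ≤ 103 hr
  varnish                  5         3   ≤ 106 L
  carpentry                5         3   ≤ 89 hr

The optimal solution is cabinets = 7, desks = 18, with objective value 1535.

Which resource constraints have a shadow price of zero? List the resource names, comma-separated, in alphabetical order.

finishing: 114/114 (binding)
assembly: 89/103 (slack 14)
varnish: 89/106 (slack 17)
carpentry: 89/89 (binding)
By complementary slackness, a constraint with positive slack has shadow price 0 → assembly, varnish.

assembly, varnish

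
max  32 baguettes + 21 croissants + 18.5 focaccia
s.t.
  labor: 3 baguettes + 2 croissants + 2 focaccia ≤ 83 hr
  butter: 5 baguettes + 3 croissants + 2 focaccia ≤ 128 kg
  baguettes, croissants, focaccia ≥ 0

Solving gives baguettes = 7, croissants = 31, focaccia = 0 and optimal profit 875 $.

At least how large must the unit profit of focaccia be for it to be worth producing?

Both labor and butter are binding at x*.
Dual feasibility on the basic columns requires 3·y_labor + 5·y_butter = 32, 2·y_labor + 3·y_butter = 21.
→ y_labor = 9 and y_butter = 1.
focaccia enters the basis when its profit ≥ yᵀa₃ = 9·2 + 1·2 = 20.

20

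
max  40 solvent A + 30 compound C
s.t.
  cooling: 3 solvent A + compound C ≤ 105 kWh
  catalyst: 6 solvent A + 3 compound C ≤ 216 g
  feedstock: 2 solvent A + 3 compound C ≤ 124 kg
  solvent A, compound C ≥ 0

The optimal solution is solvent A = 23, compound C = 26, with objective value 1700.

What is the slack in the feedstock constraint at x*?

feedstock used = 2·23 + 3·26 = 124; slack = 124 − 124 = 0.

0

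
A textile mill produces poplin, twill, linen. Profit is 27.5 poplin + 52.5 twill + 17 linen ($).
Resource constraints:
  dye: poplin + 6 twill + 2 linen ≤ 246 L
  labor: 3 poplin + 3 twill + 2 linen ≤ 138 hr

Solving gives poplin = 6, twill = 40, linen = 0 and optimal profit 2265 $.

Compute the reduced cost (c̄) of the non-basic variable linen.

-8

Check each constraint at x*: dye 246/246 (tight); labor 138/138 (tight).
From A_Bᵀ y = c: 1·y_dye + 3·y_labor = 27.5; 6·y_dye + 3·y_labor = 52.5.
This yields shadow prices y_dye = 5, y_labor = 7.5.
Reduced cost of linen: c₃ − yᵀa₃ = 17 − (5·2 + 7.5·2) = 17 − 25 = -8.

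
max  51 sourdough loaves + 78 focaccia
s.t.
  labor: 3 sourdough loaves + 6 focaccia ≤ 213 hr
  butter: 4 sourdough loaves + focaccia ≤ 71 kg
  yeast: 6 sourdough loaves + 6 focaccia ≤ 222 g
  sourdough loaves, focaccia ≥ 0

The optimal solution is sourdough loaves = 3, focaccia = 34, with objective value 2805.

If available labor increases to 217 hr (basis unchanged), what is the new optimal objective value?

2841

Binding: labor and yeast. Non-binding: butter (25 unused).
Since butter is not tight, its dual is 0.
Dual feasibility on the basic columns requires 3·y_labor + 6·y_yeast = 51, 6·y_labor + 6·y_yeast = 78.
→ y_labor = 9 and y_yeast = 4.
Δz = y_labor·Δb = 9 × (4) = 36, so new z* = 2805 + 36 = 2841.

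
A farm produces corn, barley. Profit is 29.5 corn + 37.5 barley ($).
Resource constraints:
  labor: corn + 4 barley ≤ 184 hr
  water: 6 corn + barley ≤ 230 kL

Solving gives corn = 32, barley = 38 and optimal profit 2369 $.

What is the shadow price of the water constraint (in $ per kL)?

3.5

Check each constraint at x*: labor 184/184 (tight); water 230/230 (tight).
The binding rows give the dual system: 1·y_labor + 6·y_water = 29.5 and 4·y_labor + 1·y_water = 37.5.
Solving: y_labor = 8.5, y_water = 3.5.
Shadow price of water = 3.5.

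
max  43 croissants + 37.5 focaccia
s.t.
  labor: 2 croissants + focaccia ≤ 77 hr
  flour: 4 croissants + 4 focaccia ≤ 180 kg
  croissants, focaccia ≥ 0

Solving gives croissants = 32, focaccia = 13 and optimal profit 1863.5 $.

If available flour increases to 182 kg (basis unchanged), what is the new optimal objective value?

1879.5

Both labor and flour are binding at x*.
From A_Bᵀ y = c: 2·y_labor + 4·y_flour = 43; 1·y_labor + 4·y_flour = 37.5.
→ y_labor = 5.5 and y_flour = 8.
Δz = y_flour·Δb = 8 × (2) = 16, so new z* = 1863.5 + 16 = 1879.5.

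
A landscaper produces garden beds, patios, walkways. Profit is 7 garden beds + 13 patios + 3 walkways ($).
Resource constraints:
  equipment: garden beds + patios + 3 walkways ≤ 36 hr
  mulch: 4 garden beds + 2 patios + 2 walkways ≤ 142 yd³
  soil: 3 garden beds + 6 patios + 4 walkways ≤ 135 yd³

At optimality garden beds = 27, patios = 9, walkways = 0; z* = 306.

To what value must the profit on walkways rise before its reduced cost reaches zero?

At the optimum: equipment uses 36 of 36 (binding); mulch uses 126 of 142 (slack = 16); soil uses 135 of 135 (binding).
Since mulch is not tight, its dual is 0.
The binding rows give the dual system: 1·y_equipment + 3·y_soil = 7 and 1·y_equipment + 6·y_soil = 13.
Solving: y_equipment = 1, y_soil = 2.
walkways enters the basis when its profit ≥ yᵀa₃ = 1·3 + 2·4 = 11.

11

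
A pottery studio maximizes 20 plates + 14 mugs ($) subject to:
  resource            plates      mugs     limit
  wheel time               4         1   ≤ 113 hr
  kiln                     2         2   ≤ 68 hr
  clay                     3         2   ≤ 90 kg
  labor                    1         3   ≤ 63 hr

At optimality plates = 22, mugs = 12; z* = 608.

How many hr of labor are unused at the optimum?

5

labor used = 1·22 + 3·12 = 58; slack = 63 − 58 = 5.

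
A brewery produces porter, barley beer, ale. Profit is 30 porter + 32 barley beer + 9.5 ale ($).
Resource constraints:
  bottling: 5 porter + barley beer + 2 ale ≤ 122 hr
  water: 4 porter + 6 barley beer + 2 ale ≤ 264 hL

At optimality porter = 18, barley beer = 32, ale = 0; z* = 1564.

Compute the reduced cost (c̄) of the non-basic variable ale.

-4.5

Both bottling and water are binding at x*.
The binding rows give the dual system: 5·y_bottling + 4·y_water = 30 and 1·y_bottling + 6·y_water = 32.
This yields shadow prices y_bottling = 2, y_water = 5.
Reduced cost of ale: c₃ − yᵀa₃ = 9.5 − (2·2 + 5·2) = 9.5 − 14 = -4.5.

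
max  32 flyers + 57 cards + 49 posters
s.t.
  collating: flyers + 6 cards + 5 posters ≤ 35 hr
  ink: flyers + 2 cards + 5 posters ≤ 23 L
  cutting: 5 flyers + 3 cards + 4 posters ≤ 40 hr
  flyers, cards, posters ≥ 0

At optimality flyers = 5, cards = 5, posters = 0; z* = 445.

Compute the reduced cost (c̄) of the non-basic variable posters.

-6

Check each constraint at x*: collating 35/35 (tight); ink 15/23 (slack 8); cutting 40/40 (tight).
Since ink is not tight, its dual is 0.
Dual feasibility on the basic columns requires 1·y_collating + 5·y_cutting = 32, 6·y_collating + 3·y_cutting = 57.
This yields shadow prices y_collating = 7, y_cutting = 5.
Reduced cost of posters: c₃ − yᵀa₃ = 49 − (7·5 + 5·4) = 49 − 55 = -6.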